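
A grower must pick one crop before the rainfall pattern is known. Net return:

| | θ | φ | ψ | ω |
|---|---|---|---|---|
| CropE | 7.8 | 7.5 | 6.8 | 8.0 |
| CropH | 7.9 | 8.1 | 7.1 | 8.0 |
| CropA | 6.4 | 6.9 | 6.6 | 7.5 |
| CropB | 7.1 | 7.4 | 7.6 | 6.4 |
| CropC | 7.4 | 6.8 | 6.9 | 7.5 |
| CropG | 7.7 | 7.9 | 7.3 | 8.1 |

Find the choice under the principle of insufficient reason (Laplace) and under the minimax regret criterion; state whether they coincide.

laplace → CropH; minimax regret → CropG (disagree)

Row averages: CropE=7.525, CropH=7.775, CropA=6.85, CropB=7.125, CropC=7.15, CropG=7.75
Highest average = 7.775 → CropH.
Column bests: θ=7.9, φ=8.1, ψ=7.6, ω=8.1.
CropE regrets: 0.1, 0.6, 0.8, 0.1 → max 0.8
CropH regrets: 0.0, 0.0, 0.5, 0.1 → max 0.5
CropA regrets: 1.5, 1.2, 1.0, 0.6 → max 1.5
CropB regrets: 0.8, 0.7, 0.0, 1.7 → max 1.7
CropC regrets: 0.5, 1.3, 0.7, 0.6 → max 1.3
CropG regrets: 0.2, 0.2, 0.3, 0.0 → max 0.3
Smallest max regret = 0.3 → CropG.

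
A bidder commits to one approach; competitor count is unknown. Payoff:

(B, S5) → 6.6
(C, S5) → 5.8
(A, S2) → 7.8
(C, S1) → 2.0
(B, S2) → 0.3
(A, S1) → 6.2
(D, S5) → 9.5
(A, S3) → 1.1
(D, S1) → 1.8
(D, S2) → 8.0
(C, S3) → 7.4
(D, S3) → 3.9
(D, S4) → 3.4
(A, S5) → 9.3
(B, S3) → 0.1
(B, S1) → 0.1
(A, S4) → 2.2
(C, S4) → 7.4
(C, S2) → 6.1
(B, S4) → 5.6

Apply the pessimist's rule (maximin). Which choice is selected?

Row minima: A=1.1, B=0.1, C=2.0, D=1.8
Best worst-case = 2.0 → C.

C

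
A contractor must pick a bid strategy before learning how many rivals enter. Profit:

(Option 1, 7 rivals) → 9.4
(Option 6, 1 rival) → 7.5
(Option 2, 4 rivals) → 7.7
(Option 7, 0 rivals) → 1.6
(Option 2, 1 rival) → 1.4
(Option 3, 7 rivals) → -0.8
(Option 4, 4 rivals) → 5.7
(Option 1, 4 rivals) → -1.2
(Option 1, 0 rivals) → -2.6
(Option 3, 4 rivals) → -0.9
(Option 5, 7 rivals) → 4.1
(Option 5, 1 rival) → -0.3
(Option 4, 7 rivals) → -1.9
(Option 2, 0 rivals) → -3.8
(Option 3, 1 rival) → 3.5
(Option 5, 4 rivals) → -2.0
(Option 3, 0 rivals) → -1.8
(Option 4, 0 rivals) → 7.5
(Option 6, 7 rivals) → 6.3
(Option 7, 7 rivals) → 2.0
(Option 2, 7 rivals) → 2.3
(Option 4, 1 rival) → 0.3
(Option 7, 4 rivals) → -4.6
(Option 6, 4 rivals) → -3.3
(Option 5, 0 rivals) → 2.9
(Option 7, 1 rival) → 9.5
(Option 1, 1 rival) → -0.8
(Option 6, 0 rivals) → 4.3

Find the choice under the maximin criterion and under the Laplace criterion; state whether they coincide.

Row minima: Option 1=-2.6, Option 2=-3.8, Option 3=-1.8, Option 4=-1.9, Option 5=-2.0, Option 6=-3.3, Option 7=-4.6
Best worst-case = -1.8 → Option 3.
Row averages: Option 1=1.2, Option 2=1.9, Option 3=0, Option 4=2.9, Option 5=1.175, Option 6=3.7, Option 7=2.125
Highest average = 3.7 → Option 6.

maximin → Option 3; laplace → Option 6 (disagree)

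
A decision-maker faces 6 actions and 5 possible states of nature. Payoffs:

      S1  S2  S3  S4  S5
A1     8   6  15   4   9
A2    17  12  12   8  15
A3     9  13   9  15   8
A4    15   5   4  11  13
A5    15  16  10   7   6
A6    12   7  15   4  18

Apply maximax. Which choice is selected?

A6

Row maxima: A1=15, A2=17, A3=15, A4=15, A5=16, A6=18
Best best-case = 18 → A6.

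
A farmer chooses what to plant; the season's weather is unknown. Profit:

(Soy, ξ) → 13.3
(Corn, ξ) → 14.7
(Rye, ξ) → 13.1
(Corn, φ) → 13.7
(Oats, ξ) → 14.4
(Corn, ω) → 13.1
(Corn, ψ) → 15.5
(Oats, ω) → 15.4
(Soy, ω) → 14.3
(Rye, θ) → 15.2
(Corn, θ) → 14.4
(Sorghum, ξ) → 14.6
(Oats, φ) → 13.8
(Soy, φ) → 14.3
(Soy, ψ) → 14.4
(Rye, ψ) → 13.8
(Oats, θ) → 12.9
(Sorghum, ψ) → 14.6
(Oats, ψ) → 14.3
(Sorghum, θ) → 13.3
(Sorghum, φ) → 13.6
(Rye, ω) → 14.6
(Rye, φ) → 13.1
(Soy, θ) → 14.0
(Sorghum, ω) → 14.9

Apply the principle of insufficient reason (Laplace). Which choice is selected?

Corn

Row averages: Corn=14.28, Sorghum=14.2, Rye=13.96, Soy=14.06, Oats=14.16
Highest average = 14.28 → Corn.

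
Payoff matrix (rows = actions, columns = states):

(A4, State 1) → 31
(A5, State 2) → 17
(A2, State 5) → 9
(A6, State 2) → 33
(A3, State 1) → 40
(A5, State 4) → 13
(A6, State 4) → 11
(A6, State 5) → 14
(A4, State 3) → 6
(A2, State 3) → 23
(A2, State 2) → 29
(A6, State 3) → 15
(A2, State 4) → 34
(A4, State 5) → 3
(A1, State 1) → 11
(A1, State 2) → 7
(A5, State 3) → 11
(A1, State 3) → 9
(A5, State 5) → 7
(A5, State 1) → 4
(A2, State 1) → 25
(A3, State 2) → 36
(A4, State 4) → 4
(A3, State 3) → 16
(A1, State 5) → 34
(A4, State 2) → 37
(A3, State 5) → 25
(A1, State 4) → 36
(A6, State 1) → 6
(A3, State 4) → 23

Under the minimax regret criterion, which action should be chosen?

Column bests: State 1=40, State 2=37, State 3=23, State 4=36, State 5=34.
A1 regrets: 29, 30, 14, 0, 0 → max 30
A2 regrets: 15, 8, 0, 2, 25 → max 25
A3 regrets: 0, 1, 7, 13, 9 → max 13
A4 regrets: 9, 0, 17, 32, 31 → max 32
A5 regrets: 36, 20, 12, 23, 27 → max 36
A6 regrets: 34, 4, 8, 25, 20 → max 34
Smallest max regret = 13 → A3.

A3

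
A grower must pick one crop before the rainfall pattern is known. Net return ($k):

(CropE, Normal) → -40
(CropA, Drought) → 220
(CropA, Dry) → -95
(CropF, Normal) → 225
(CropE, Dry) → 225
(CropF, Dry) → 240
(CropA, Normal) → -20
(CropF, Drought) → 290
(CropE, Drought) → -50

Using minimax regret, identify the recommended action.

CropF

Column bests: Drought=290, Dry=240, Normal=225.
CropF regrets: 0, 0, 0 → max 0
CropE regrets: 340, 15, 265 → max 340
CropA regrets: 70, 335, 245 → max 335
Smallest max regret = 0 → CropF.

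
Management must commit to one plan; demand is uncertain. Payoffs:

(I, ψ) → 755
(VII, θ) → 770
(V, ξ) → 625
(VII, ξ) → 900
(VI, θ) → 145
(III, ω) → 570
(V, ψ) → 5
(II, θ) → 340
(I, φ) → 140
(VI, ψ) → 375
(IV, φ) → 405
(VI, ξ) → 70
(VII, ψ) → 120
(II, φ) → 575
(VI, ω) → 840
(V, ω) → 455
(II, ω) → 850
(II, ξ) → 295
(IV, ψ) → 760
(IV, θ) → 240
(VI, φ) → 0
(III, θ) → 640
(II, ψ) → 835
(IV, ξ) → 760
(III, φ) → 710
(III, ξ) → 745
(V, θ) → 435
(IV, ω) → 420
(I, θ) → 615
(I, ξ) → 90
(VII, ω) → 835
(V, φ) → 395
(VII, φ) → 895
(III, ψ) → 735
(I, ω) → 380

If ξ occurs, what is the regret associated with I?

Best payoff under ξ is 900.
Regret = 900 − 90 = 810.

810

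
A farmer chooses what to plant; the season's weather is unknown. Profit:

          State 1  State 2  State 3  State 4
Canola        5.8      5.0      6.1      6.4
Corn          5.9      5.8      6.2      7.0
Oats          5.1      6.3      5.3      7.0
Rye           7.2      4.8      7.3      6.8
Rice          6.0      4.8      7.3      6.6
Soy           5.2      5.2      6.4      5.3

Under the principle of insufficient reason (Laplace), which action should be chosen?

Row averages: Canola=5.825, Corn=6.225, Oats=5.925, Rye=6.525, Rice=6.175, Soy=5.525
Highest average = 6.525 → Rye.

Rye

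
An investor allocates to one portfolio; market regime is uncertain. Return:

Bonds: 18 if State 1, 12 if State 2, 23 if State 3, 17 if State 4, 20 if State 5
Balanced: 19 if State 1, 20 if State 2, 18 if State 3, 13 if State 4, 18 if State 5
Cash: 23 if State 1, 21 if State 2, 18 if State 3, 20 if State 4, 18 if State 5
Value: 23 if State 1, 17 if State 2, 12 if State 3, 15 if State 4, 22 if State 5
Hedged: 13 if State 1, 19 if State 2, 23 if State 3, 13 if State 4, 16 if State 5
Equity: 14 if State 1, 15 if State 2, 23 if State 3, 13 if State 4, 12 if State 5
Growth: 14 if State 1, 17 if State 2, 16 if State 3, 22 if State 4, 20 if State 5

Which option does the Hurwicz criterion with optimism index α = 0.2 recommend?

Cash

Bonds: 0.2·23 + 0.8·12 = 14.2
Balanced: 0.2·20 + 0.8·13 = 14.4
Cash: 0.2·23 + 0.8·18 = 19
Value: 0.2·23 + 0.8·12 = 14.2
Hedged: 0.2·23 + 0.8·13 = 15
Equity: 0.2·23 + 0.8·12 = 14.2
Growth: 0.2·22 + 0.8·14 = 15.6
Highest Hurwicz score = 19 → Cash.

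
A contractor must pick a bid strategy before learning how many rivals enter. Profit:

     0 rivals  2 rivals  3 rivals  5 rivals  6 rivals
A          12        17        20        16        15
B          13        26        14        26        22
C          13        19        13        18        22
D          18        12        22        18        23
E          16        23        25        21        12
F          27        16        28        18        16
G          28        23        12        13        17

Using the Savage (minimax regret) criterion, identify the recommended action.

F

Column bests: 0 rivals=28, 2 rivals=26, 3 rivals=28, 5 rivals=26, 6 rivals=23.
A regrets: 16, 9, 8, 10, 8 → max 16
B regrets: 15, 0, 14, 0, 1 → max 15
C regrets: 15, 7, 15, 8, 1 → max 15
D regrets: 10, 14, 6, 8, 0 → max 14
E regrets: 12, 3, 3, 5, 11 → max 12
F regrets: 1, 10, 0, 8, 7 → max 10
G regrets: 0, 3, 16, 13, 6 → max 16
Smallest max regret = 10 → F.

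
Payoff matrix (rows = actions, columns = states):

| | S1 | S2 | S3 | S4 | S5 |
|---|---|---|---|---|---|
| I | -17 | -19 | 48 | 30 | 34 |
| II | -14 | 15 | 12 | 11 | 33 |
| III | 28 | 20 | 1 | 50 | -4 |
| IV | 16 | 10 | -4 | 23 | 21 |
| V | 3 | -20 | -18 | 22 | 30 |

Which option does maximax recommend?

III

Row maxima: I=48, II=33, III=50, IV=23, V=30
Best best-case = 50 → III.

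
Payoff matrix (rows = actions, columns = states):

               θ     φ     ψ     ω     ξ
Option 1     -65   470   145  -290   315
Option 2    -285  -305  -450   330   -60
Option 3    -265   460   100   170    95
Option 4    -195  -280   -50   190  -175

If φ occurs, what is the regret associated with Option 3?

Best payoff under φ is 470.
Regret = 470 − 460 = 10.

10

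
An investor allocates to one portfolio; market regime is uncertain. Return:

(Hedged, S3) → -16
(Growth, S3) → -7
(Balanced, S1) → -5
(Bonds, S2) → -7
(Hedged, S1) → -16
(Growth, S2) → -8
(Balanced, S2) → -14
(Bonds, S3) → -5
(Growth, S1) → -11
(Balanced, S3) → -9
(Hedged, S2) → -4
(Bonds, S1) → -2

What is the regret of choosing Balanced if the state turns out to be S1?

3

Best payoff under S1 is -2.
Regret = -2 − (-5) = 3.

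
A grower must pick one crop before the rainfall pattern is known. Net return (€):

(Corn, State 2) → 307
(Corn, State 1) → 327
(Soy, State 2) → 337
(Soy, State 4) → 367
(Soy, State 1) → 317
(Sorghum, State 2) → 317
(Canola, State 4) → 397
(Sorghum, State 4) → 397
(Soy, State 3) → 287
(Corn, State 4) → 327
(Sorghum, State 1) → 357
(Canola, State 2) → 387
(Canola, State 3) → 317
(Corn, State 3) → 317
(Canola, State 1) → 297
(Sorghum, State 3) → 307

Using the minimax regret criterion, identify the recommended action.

Soy

Column bests: State 1=357, State 2=387, State 3=317, State 4=397.
Corn regrets: 30, 80, 0, 70 → max 80
Canola regrets: 60, 0, 0, 0 → max 60
Sorghum regrets: 0, 70, 10, 0 → max 70
Soy regrets: 40, 50, 30, 30 → max 50
Smallest max regret = 50 → Soy.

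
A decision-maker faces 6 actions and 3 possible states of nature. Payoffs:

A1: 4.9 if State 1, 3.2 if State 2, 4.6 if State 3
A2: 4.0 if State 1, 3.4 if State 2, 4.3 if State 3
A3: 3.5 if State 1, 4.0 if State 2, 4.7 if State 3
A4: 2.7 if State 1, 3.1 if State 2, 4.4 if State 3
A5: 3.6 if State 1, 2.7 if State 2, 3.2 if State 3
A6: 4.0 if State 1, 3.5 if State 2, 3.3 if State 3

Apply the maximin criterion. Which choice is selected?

A3

Row minima: A1=3.2, A2=3.4, A3=3.5, A4=2.7, A5=2.7, A6=3.3
Best worst-case = 3.5 → A3.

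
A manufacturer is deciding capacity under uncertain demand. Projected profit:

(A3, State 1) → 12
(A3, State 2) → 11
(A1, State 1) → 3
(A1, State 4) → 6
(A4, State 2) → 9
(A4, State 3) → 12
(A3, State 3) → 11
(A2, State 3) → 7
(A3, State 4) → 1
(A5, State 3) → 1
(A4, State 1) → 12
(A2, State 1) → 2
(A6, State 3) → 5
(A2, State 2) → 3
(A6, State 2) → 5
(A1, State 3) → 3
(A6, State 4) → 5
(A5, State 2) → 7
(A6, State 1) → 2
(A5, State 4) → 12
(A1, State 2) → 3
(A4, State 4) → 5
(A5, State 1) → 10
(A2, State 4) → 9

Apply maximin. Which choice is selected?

Row minima: A1=3, A2=2, A3=1, A4=5, A5=1, A6=2
Best worst-case = 5 → A4.

A4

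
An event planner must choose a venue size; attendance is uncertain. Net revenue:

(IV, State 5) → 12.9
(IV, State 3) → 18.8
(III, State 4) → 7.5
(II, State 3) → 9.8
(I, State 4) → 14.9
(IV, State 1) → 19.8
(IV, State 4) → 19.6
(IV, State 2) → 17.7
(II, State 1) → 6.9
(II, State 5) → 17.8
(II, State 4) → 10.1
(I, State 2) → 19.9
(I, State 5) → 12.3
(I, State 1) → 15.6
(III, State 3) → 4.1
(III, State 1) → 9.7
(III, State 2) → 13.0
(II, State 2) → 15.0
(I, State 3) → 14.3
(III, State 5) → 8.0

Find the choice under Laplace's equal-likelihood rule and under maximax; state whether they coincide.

laplace → IV; maximax → I (disagree)

Row averages: I=15.4, II=11.92, III=8.46, IV=17.76
Highest average = 17.76 → IV.
Row maxima: I=19.9, II=17.8, III=13.0, IV=19.8
Best best-case = 19.9 → I.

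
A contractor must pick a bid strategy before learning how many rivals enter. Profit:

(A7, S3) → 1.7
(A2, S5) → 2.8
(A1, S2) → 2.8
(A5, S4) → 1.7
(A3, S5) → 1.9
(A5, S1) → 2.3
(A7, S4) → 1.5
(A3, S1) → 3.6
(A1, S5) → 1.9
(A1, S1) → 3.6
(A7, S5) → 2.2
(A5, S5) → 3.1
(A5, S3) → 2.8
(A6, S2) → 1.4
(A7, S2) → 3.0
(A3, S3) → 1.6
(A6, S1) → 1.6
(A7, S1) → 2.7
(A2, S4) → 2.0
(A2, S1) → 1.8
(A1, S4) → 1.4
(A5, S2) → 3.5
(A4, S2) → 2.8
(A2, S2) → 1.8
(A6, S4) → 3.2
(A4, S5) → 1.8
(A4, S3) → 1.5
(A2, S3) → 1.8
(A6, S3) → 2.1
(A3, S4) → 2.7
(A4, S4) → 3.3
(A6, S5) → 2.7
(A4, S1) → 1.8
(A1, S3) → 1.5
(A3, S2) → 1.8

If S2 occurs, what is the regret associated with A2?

Best payoff under S2 is 3.5.
Regret = 3.5 − 1.8 = 1.7.

1.7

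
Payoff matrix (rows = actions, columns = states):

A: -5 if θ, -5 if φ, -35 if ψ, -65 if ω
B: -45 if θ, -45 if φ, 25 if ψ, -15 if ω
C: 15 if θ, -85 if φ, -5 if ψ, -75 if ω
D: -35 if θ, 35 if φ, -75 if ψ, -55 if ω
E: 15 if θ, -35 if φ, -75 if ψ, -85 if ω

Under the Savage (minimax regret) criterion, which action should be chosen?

Column bests: θ=15, φ=35, ψ=25, ω=-15.
A regrets: 20, 40, 60, 50 → max 60
B regrets: 60, 80, 0, 0 → max 80
C regrets: 0, 120, 30, 60 → max 120
D regrets: 50, 0, 100, 40 → max 100
E regrets: 0, 70, 100, 70 → max 100
Smallest max regret = 60 → A.

A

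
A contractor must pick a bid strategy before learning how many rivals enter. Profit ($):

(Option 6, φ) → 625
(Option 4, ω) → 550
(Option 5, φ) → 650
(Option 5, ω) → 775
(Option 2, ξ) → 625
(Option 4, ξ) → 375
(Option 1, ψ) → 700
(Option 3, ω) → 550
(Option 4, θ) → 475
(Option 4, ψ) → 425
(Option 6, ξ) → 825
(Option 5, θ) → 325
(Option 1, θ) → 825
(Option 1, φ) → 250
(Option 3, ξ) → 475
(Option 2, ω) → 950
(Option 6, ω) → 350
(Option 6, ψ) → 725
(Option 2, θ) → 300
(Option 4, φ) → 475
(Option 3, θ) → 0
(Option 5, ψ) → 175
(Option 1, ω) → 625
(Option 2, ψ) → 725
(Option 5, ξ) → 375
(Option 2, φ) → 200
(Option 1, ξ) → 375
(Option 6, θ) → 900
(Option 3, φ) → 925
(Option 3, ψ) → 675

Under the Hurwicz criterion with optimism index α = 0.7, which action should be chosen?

Option 6

Option 1: 0.7·825 + 0.3·250 = 652.5
Option 2: 0.7·950 + 0.3·200 = 725
Option 3: 0.7·925 + 0.3·0 = 647.5
Option 4: 0.7·550 + 0.3·375 = 497.5
Option 5: 0.7·775 + 0.3·175 = 595
Option 6: 0.7·900 + 0.3·350 = 735
Highest Hurwicz score = 735 → Option 6.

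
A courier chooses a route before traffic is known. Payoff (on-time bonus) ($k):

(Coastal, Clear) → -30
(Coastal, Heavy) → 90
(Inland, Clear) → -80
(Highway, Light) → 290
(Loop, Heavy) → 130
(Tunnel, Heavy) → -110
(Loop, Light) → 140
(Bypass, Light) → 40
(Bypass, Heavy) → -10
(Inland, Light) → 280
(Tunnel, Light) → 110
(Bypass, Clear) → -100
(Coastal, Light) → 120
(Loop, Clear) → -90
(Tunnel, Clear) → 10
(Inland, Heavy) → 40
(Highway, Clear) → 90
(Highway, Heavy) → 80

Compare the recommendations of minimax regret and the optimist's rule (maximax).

minimax regret → Highway; maximax → Highway (agree)

Column bests: Clear=90, Light=290, Heavy=130.
Inland regrets: 170, 10, 90 → max 170
Loop regrets: 180, 150, 0 → max 180
Highway regrets: 0, 0, 50 → max 50
Coastal regrets: 120, 170, 40 → max 170
Tunnel regrets: 80, 180, 240 → max 240
Bypass regrets: 190, 250, 140 → max 250
Smallest max regret = 50 → Highway.
Row maxima: Inland=280, Loop=140, Highway=290, Coastal=120, Tunnel=110, Bypass=40
Best best-case = 290 → Highway.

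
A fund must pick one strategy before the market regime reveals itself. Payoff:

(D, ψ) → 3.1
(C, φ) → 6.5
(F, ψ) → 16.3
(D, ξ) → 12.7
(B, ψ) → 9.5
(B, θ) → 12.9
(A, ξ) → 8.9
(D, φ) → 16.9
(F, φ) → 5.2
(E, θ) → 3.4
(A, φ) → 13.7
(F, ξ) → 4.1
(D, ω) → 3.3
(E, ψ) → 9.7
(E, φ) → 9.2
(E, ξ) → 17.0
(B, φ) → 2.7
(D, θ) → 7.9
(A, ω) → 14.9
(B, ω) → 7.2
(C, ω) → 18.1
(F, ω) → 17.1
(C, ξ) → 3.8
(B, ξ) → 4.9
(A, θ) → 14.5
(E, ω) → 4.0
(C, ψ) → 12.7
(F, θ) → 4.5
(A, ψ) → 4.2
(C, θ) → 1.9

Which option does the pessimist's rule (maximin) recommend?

A

Row minima: A=4.2, B=2.7, C=1.9, D=3.1, E=3.4, F=4.1
Best worst-case = 4.2 → A.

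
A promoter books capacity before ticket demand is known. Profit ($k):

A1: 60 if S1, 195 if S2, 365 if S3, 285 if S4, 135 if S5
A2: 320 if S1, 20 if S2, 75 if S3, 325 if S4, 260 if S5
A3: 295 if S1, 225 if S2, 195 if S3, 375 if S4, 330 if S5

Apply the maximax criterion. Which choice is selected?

A3

Row maxima: A1=365, A2=325, A3=375
Best best-case = 375 → A3.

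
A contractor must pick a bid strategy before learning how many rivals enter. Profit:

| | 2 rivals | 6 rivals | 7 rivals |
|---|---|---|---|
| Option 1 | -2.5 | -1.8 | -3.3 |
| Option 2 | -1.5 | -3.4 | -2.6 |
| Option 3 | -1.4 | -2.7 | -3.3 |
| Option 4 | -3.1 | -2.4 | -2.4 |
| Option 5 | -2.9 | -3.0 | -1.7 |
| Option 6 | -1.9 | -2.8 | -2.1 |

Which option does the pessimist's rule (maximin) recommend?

Option 6

Row minima: Option 1=-3.3, Option 2=-3.4, Option 3=-3.3, Option 4=-3.1, Option 5=-3.0, Option 6=-2.8
Best worst-case = -2.8 → Option 6.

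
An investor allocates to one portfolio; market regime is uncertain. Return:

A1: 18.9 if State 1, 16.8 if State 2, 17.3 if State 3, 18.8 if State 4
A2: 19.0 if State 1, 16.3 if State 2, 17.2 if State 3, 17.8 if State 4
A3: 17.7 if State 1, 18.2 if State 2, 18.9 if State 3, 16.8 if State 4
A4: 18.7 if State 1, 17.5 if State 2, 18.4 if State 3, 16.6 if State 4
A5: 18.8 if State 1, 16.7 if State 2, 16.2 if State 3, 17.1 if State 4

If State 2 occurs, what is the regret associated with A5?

1.5

Best payoff under State 2 is 18.2.
Regret = 18.2 − 16.7 = 1.5.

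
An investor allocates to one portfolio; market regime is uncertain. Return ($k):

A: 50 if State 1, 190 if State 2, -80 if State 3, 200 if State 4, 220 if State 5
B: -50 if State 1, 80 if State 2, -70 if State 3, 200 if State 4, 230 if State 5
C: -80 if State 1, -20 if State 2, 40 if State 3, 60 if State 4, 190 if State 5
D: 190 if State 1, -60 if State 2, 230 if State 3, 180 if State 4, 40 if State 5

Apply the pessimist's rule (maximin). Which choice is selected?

D

Row minima: A=-80, B=-70, C=-80, D=-60
Best worst-case = -60 → D.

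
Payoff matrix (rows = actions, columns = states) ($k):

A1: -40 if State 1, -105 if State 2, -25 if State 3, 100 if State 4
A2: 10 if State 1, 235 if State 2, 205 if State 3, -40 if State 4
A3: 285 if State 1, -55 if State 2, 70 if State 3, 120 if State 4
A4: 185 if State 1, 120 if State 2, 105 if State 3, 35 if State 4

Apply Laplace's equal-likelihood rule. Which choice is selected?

Row averages: A1=-17.5, A2=102.5, A3=105, A4=111.25
Highest average = 111.25 → A4.

A4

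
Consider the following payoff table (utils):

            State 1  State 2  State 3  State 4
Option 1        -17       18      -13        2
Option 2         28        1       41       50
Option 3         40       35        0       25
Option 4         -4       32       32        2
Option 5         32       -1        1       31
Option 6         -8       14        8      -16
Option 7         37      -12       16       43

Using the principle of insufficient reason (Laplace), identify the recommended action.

Option 2

Row averages: Option 1=-2.5, Option 2=30, Option 3=25, Option 4=15.5, Option 5=15.75, Option 6=-0.5, Option 7=21
Highest average = 30 → Option 2.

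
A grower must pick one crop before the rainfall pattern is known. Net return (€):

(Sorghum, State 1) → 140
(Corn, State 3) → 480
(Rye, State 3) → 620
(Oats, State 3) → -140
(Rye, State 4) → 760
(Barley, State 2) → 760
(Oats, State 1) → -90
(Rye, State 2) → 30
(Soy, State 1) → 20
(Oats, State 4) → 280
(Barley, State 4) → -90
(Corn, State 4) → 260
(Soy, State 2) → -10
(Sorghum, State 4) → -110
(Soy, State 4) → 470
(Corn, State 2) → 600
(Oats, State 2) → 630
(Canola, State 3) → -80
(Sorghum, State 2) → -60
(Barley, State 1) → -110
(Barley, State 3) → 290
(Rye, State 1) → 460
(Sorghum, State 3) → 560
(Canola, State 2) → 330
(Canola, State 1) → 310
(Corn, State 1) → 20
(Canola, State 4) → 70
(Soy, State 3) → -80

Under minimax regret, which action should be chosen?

Corn

Column bests: State 1=460, State 2=760, State 3=620, State 4=760.
Corn regrets: 440, 160, 140, 500 → max 500
Barley regrets: 570, 0, 330, 850 → max 850
Soy regrets: 440, 770, 700, 290 → max 770
Rye regrets: 0, 730, 0, 0 → max 730
Oats regrets: 550, 130, 760, 480 → max 760
Sorghum regrets: 320, 820, 60, 870 → max 870
Canola regrets: 150, 430, 700, 690 → max 700
Smallest max regret = 500 → Corn.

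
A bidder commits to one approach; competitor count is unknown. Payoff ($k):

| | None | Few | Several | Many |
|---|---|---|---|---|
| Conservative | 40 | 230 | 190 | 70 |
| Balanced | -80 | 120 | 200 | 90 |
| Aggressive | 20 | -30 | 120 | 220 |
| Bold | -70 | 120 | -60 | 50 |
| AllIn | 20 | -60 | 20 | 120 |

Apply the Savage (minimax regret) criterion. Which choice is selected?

Balanced

Column bests: None=40, Few=230, Several=200, Many=220.
Conservative regrets: 0, 0, 10, 150 → max 150
Balanced regrets: 120, 110, 0, 130 → max 130
Aggressive regrets: 20, 260, 80, 0 → max 260
Bold regrets: 110, 110, 260, 170 → max 260
AllIn regrets: 20, 290, 180, 100 → max 290
Smallest max regret = 130 → Balanced.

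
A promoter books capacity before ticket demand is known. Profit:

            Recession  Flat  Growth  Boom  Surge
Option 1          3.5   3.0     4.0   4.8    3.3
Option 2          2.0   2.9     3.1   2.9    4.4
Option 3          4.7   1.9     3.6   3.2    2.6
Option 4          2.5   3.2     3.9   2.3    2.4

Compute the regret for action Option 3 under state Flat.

Best payoff under Flat is 3.2.
Regret = 3.2 − 1.9 = 1.3.

1.3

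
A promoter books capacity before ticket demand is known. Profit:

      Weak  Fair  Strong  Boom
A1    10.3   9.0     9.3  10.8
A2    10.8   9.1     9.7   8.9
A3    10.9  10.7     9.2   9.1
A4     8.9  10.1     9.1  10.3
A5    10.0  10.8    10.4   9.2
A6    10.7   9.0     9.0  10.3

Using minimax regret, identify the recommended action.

Column bests: Weak=10.9, Fair=10.8, Strong=10.4, Boom=10.8.
A1 regrets: 0.6, 1.8, 1.1, 0.0 → max 1.8
A2 regrets: 0.1, 1.7, 0.7, 1.9 → max 1.9
A3 regrets: 0.0, 0.1, 1.2, 1.7 → max 1.7
A4 regrets: 2.0, 0.7, 1.3, 0.5 → max 2.0
A5 regrets: 0.9, 0.0, 0.0, 1.6 → max 1.6
A6 regrets: 0.2, 1.8, 1.4, 0.5 → max 1.8
Smallest max regret = 1.6 → A5.

A5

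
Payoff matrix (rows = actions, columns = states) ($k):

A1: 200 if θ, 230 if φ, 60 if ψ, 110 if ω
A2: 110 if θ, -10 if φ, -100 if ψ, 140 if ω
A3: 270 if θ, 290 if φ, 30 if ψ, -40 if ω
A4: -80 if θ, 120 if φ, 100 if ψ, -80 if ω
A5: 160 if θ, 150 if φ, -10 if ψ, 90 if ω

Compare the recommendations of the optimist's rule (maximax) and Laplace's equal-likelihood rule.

Row maxima: A1=230, A2=140, A3=290, A4=120, A5=160
Best best-case = 290 → A3.
Row averages: A1=150, A2=35, A3=137.5, A4=15, A5=97.5
Highest average = 150 → A1.

maximax → A3; laplace → A1 (disagree)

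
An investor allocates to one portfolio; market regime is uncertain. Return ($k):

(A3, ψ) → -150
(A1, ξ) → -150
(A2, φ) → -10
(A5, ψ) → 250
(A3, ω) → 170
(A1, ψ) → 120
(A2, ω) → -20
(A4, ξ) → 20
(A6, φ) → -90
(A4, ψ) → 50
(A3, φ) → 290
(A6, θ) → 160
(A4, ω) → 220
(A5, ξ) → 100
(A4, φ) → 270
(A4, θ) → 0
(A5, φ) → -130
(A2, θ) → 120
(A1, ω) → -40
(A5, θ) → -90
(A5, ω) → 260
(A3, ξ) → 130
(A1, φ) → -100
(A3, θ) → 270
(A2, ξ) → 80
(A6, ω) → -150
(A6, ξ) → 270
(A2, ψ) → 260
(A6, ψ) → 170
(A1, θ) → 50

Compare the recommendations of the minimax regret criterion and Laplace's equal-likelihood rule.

Column bests: θ=270, φ=290, ψ=260, ω=260, ξ=270.
A1 regrets: 220, 390, 140, 300, 420 → max 420
A2 regrets: 150, 300, 0, 280, 190 → max 300
A3 regrets: 0, 0, 410, 90, 140 → max 410
A4 regrets: 270, 20, 210, 40, 250 → max 270
A5 regrets: 360, 420, 10, 0, 170 → max 420
A6 regrets: 110, 380, 90, 410, 0 → max 410
Smallest max regret = 270 → A4.
Row averages: A1=-24, A2=86, A3=142, A4=112, A5=78, A6=72
Highest average = 142 → A3.

minimax regret → A4; laplace → A3 (disagree)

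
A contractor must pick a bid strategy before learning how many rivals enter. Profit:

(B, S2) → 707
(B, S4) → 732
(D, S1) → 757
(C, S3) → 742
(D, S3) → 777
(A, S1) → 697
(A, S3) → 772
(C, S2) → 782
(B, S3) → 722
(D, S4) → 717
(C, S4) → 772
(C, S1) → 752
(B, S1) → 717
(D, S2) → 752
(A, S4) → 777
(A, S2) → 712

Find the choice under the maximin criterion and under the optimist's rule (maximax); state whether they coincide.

maximin → C; maximax → C (agree)

Row minima: A=697, B=707, C=742, D=717
Best worst-case = 742 → C.
Row maxima: A=777, B=732, C=782, D=777
Best best-case = 782 → C.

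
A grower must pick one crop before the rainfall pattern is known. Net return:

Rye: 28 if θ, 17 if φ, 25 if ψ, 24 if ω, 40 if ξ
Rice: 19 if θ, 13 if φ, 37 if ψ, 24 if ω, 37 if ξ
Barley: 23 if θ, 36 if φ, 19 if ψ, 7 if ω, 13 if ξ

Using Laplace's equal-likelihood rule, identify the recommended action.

Rye

Row averages: Rye=26.8, Rice=26, Barley=19.6
Highest average = 26.8 → Rye.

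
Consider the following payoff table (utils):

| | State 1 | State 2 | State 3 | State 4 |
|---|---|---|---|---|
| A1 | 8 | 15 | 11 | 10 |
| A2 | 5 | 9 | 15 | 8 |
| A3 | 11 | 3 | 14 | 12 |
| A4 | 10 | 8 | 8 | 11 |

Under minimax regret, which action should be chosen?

A1

Column bests: State 1=11, State 2=15, State 3=15, State 4=12.
A1 regrets: 3, 0, 4, 2 → max 4
A2 regrets: 6, 6, 0, 4 → max 6
A3 regrets: 0, 12, 1, 0 → max 12
A4 regrets: 1, 7, 7, 1 → max 7
Smallest max regret = 4 → A1.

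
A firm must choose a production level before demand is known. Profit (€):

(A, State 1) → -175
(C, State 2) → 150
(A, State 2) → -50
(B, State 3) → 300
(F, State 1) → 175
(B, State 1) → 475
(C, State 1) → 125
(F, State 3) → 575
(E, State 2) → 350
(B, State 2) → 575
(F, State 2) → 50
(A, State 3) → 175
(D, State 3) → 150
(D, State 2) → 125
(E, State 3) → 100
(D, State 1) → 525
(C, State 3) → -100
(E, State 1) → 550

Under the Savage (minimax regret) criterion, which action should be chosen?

B

Column bests: State 1=550, State 2=575, State 3=575.
A regrets: 725, 625, 400 → max 725
B regrets: 75, 0, 275 → max 275
C regrets: 425, 425, 675 → max 675
D regrets: 25, 450, 425 → max 450
E regrets: 0, 225, 475 → max 475
F regrets: 375, 525, 0 → max 525
Smallest max regret = 275 → B.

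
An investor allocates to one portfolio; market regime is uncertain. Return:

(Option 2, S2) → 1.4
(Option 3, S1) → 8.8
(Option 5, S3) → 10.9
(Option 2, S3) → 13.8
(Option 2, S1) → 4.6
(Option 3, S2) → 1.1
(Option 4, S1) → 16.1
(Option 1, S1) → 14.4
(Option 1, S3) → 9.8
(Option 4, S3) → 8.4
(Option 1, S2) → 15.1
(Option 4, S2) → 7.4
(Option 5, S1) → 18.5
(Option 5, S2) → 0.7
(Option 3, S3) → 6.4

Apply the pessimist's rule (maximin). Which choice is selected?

Option 1

Row minima: Option 1=9.8, Option 2=1.4, Option 3=1.1, Option 4=7.4, Option 5=0.7
Best worst-case = 9.8 → Option 1.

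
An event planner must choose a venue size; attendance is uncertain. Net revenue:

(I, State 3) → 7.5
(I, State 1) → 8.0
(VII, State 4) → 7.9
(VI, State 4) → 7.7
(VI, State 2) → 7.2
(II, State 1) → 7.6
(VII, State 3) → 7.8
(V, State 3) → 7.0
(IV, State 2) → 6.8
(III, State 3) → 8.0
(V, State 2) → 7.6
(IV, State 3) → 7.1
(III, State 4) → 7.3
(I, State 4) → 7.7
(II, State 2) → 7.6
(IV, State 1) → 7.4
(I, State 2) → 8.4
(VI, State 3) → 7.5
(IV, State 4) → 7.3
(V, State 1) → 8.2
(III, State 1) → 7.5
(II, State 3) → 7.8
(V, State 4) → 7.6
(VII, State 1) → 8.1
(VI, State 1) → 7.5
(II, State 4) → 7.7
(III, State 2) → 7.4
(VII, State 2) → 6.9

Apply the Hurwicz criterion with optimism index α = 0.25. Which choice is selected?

I: 0.25·8.4 + 0.75·7.5 = 7.725
II: 0.25·7.8 + 0.75·7.6 = 7.65
III: 0.25·8.0 + 0.75·7.3 = 7.475
IV: 0.25·7.4 + 0.75·6.8 = 6.95
V: 0.25·8.2 + 0.75·7.0 = 7.3
VI: 0.25·7.7 + 0.75·7.2 = 7.325
VII: 0.25·8.1 + 0.75·6.9 = 7.2
Highest Hurwicz score = 7.725 → I.

I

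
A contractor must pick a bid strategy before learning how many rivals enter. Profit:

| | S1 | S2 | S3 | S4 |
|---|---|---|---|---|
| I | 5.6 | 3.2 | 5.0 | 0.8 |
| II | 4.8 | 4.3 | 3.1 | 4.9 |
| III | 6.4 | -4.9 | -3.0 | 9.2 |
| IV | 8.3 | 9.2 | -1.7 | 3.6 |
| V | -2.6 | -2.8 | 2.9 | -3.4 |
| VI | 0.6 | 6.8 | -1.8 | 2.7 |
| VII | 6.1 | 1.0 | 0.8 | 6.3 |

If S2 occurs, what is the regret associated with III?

Best payoff under S2 is 9.2.
Regret = 9.2 − (-4.9) = 14.1.

14.1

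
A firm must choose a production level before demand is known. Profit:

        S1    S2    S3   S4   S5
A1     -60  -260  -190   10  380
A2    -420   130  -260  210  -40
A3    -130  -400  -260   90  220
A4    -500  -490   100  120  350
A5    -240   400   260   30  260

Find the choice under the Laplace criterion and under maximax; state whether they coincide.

Row averages: A1=-24, A2=-76, A3=-96, A4=-84, A5=142
Highest average = 142 → A5.
Row maxima: A1=380, A2=210, A3=220, A4=350, A5=400
Best best-case = 400 → A5.

laplace → A5; maximax → A5 (agree)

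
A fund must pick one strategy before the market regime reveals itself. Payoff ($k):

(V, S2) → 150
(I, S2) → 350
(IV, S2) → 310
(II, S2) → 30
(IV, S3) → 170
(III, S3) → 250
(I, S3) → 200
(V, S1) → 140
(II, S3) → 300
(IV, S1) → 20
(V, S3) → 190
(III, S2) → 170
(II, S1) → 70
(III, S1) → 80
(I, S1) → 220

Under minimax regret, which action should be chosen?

Column bests: S1=220, S2=350, S3=300.
I regrets: 0, 0, 100 → max 100
II regrets: 150, 320, 0 → max 320
III regrets: 140, 180, 50 → max 180
IV regrets: 200, 40, 130 → max 200
V regrets: 80, 200, 110 → max 200
Smallest max regret = 100 → I.

I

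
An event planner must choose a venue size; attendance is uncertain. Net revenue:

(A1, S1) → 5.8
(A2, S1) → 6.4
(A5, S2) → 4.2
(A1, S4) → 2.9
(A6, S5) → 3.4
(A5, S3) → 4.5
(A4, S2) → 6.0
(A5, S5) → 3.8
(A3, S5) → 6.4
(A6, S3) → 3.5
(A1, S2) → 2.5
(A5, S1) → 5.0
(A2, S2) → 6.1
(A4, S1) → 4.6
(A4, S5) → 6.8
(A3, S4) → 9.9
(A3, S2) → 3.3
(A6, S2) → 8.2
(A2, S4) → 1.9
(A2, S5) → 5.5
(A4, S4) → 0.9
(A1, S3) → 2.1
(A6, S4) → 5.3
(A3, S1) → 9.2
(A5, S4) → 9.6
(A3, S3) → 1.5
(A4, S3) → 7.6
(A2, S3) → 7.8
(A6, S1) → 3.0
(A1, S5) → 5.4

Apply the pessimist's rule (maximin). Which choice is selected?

A5

Row minima: A1=2.1, A2=1.9, A3=1.5, A4=0.9, A5=3.8, A6=3.0
Best worst-case = 3.8 → A5.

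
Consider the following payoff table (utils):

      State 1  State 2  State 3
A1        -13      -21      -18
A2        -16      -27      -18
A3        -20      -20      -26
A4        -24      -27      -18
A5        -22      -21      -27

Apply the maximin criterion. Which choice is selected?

Row minima: A1=-21, A2=-27, A3=-26, A4=-27, A5=-27
Best worst-case = -21 → A1.

A1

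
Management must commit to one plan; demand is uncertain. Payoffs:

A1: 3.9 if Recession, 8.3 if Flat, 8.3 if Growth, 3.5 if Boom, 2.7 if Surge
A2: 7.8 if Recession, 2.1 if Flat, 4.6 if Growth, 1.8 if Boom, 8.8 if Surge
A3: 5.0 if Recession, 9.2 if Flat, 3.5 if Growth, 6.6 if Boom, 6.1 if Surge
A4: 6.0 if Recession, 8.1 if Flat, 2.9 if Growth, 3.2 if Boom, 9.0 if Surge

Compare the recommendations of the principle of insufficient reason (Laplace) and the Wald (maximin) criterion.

laplace → A3; maximin → A3 (agree)

Row averages: A1=5.34, A2=5.02, A3=6.08, A4=5.84
Highest average = 6.08 → A3.
Row minima: A1=2.7, A2=1.8, A3=3.5, A4=2.9
Best worst-case = 3.5 → A3.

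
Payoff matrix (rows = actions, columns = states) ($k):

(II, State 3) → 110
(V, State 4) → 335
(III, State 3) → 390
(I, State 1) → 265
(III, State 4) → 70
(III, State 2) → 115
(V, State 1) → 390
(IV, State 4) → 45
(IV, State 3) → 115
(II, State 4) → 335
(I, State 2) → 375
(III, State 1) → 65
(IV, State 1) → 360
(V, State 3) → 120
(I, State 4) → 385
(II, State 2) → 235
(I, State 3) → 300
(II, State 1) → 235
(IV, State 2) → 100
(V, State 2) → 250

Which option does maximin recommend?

Row minima: I=265, II=110, III=65, IV=45, V=120
Best worst-case = 265 → I.

I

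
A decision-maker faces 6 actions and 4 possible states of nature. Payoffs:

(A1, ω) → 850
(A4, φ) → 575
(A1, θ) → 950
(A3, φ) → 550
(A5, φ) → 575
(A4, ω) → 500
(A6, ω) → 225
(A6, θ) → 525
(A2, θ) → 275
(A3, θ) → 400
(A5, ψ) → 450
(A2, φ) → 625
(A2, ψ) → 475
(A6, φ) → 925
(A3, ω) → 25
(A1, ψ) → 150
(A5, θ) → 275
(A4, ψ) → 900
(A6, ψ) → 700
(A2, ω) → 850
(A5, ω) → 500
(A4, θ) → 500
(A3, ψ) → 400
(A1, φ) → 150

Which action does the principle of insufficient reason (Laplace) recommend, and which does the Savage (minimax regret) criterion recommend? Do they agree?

Row averages: A1=525, A2=556.25, A3=343.75, A4=618.75, A5=450, A6=593.75
Highest average = 618.75 → A4.
Column bests: θ=950, φ=925, ψ=900, ω=850.
A1 regrets: 0, 775, 750, 0 → max 775
A2 regrets: 675, 300, 425, 0 → max 675
A3 regrets: 550, 375, 500, 825 → max 825
A4 regrets: 450, 350, 0, 350 → max 450
A5 regrets: 675, 350, 450, 350 → max 675
A6 regrets: 425, 0, 200, 625 → max 625
Smallest max regret = 450 → A4.

laplace → A4; minimax regret → A4 (agree)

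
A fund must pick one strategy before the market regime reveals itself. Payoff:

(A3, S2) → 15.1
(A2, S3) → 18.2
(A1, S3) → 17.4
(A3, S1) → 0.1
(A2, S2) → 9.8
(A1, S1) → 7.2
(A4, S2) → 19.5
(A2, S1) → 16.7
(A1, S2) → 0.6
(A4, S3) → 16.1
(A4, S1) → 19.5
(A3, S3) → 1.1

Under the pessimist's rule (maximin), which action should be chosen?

Row minima: A1=0.6, A2=9.8, A3=0.1, A4=16.1
Best worst-case = 16.1 → A4.

A4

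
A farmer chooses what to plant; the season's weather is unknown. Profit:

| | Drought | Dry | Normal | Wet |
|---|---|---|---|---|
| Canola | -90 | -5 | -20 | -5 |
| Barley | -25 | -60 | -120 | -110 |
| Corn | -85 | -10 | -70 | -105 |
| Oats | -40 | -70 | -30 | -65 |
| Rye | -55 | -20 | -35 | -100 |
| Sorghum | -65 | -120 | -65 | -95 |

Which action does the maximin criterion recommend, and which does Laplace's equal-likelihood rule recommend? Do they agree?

maximin → Oats; laplace → Canola (disagree)

Row minima: Canola=-90, Barley=-120, Corn=-105, Oats=-70, Rye=-100, Sorghum=-120
Best worst-case = -70 → Oats.
Row averages: Canola=-30, Barley=-78.75, Corn=-67.5, Oats=-51.25, Rye=-52.5, Sorghum=-86.25
Highest average = -30 → Canola.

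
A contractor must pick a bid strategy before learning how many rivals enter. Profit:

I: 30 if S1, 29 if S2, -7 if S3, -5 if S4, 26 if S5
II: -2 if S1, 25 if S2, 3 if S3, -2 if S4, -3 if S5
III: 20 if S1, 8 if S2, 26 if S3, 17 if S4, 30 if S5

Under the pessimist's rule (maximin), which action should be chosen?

III

Row minima: I=-7, II=-3, III=8
Best worst-case = 8 → III.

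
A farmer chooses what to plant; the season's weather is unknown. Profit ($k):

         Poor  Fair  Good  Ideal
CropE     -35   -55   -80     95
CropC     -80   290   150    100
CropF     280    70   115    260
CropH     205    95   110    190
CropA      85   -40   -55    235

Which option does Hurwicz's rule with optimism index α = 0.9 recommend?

CropF

CropE: 0.9·95 + 0.1·(-80) = 77.5
CropC: 0.9·290 + 0.1·(-80) = 253
CropF: 0.9·280 + 0.1·70 = 259
CropH: 0.9·205 + 0.1·95 = 194
CropA: 0.9·235 + 0.1·(-55) = 206
Highest Hurwicz score = 259 → CropF.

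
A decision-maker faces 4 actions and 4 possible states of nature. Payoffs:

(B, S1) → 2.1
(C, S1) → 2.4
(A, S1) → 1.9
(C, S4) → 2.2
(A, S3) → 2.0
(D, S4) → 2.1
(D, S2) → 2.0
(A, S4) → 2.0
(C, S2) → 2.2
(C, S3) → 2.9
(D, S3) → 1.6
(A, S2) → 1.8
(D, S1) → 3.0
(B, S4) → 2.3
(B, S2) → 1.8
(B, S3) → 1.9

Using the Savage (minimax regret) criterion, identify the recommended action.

C

Column bests: S1=3.0, S2=2.2, S3=2.9, S4=2.3.
A regrets: 1.1, 0.4, 0.9, 0.3 → max 1.1
B regrets: 0.9, 0.4, 1.0, 0.0 → max 1.0
C regrets: 0.6, 0.0, 0.0, 0.1 → max 0.6
D regrets: 0.0, 0.2, 1.3, 0.2 → max 1.3
Smallest max regret = 0.6 → C.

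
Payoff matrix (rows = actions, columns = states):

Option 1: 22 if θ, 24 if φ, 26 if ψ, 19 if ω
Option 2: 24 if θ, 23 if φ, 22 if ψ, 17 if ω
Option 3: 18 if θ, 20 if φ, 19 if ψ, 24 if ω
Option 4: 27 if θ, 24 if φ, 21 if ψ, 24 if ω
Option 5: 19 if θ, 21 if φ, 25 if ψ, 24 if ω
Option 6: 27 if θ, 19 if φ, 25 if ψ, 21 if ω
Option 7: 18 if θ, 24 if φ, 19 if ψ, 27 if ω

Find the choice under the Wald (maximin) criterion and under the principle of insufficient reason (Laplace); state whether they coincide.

Row minima: Option 1=19, Option 2=17, Option 3=18, Option 4=21, Option 5=19, Option 6=19, Option 7=18
Best worst-case = 21 → Option 4.
Row averages: Option 1=22.75, Option 2=21.5, Option 3=20.25, Option 4=24, Option 5=22.25, Option 6=23, Option 7=22
Highest average = 24 → Option 4.

maximin → Option 4; laplace → Option 4 (agree)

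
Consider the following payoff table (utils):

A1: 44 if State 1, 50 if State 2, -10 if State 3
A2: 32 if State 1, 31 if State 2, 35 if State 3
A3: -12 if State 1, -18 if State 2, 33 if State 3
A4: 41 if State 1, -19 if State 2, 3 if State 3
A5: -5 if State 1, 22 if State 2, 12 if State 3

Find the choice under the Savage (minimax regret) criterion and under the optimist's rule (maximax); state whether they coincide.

Column bests: State 1=44, State 2=50, State 3=35.
A1 regrets: 0, 0, 45 → max 45
A2 regrets: 12, 19, 0 → max 19
A3 regrets: 56, 68, 2 → max 68
A4 regrets: 3, 69, 32 → max 69
A5 regrets: 49, 28, 23 → max 49
Smallest max regret = 19 → A2.
Row maxima: A1=50, A2=35, A3=33, A4=41, A5=22
Best best-case = 50 → A1.

minimax regret → A2; maximax → A1 (disagree)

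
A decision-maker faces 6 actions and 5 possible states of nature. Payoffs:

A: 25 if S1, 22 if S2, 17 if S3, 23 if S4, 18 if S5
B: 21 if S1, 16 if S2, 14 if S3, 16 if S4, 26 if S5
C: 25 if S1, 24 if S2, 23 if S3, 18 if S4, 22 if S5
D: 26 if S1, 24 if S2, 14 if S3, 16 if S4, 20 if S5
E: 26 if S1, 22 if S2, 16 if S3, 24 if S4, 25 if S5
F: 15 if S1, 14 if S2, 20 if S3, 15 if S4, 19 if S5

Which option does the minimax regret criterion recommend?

C

Column bests: S1=26, S2=24, S3=23, S4=24, S5=26.
A regrets: 1, 2, 6, 1, 8 → max 8
B regrets: 5, 8, 9, 8, 0 → max 9
C regrets: 1, 0, 0, 6, 4 → max 6
D regrets: 0, 0, 9, 8, 6 → max 9
E regrets: 0, 2, 7, 0, 1 → max 7
F regrets: 11, 10, 3, 9, 7 → max 11
Smallest max regret = 6 → C.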